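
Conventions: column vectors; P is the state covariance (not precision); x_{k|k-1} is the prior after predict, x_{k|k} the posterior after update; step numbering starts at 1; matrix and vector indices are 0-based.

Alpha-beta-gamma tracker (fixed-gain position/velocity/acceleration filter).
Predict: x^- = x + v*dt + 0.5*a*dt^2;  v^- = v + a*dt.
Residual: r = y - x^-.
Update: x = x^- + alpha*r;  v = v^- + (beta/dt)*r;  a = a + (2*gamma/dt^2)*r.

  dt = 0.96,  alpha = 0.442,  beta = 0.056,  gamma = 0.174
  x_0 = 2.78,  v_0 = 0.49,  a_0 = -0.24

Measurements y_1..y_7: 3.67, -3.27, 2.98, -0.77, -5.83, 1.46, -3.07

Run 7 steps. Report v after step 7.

step 1: x_pred=3.1398  r=0.5302  x^+=3.3742  v^+=0.2905  a^+=-0.0398
step 2: x_pred=3.6347  r=-6.9047  x^+=0.5828  v^+=-0.1505  a^+=-2.6470
step 3: x_pred=-0.7814  r=3.7614  x^+=0.8812  v^+=-2.4722  a^+=-1.2267
step 4: x_pred=-2.0574  r=1.2874  x^+=-1.4884  v^+=-3.5748  a^+=-0.7406
step 5: x_pred=-5.2614  r=-0.5686  x^+=-5.5127  v^+=-4.3189  a^+=-0.9553
step 6: x_pred=-10.0991  r=11.5591  x^+=-4.9900  v^+=-4.5617  a^+=3.4095
step 7: x_pred=-7.7981  r=4.7281  x^+=-5.7083  v^+=-1.0128  a^+=5.1948

v_post = -1.0128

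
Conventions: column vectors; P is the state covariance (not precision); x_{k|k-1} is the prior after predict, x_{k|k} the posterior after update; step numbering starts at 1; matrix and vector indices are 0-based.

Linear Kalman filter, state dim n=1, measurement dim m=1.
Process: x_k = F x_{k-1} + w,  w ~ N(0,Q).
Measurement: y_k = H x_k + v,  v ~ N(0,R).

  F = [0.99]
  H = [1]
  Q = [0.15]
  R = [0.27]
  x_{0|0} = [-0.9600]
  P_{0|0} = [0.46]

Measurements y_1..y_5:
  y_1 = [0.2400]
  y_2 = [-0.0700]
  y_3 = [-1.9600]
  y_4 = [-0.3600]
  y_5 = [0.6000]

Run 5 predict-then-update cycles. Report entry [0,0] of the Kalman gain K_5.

step 1: x^-=[-0.9504]  P^-=[0.6008]  S=[0.8708]  K=[0.6900]  nu=[1.1904]  x^+=[-0.1291]  P^+=[0.1863]
step 2: x^-=[-0.1278]  P^-=[0.3326]  S=[0.6026]  K=[0.5519]  nu=[0.0578]  x^+=[-0.0959]  P^+=[0.1490]
step 3: x^-=[-0.0949]  P^-=[0.2961]  S=[0.5661]  K=[0.5230]  nu=[-1.8651]  x^+=[-1.0704]  P^+=[0.1412]
step 4: x^-=[-1.0597]  P^-=[0.2884]  S=[0.5584]  K=[0.5165]  nu=[0.6997]  x^+=[-0.6983]  P^+=[0.1394]
step 5: x^-=[-0.6913]  P^-=[0.2867]  S=[0.5567]  K=[0.5150]  nu=[1.2913]  x^+=[-0.0263]  P^+=[0.1390]

K[0,0] = 0.5150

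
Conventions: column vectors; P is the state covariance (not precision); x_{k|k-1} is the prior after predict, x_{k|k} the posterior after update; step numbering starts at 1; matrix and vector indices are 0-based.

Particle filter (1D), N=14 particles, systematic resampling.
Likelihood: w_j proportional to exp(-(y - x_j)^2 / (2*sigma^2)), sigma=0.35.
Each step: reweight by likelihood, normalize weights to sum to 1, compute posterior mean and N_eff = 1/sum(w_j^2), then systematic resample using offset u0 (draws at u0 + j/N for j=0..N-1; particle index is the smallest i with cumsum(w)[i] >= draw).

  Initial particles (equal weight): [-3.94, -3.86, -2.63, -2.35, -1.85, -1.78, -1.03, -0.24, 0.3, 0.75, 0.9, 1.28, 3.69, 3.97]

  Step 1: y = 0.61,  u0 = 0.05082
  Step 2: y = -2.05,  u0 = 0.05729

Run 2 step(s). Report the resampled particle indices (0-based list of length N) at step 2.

resampled_idx = [0, 0, 0, 1, 1, 1, 1, 2, 2, 2, 3, 3, 3, 3]

step 1: w=[0.0000, 0.0000, 0.0000, 0.0000, 0.0000, 0.0000, 0.0000, 0.0208, 0.2680, 0.3662, 0.2815, 0.0635, 0.0000, 0.0000]  mean=0.6847  Neff=3.4525  idx=[8, 8, 8, 8, 9, 9, 9, 9, 9, 10, 10, 10, 10, 11]
step 2: w=[0.2500, 0.2500, 0.2500, 0.2500, 0.0000, 0.0000, 0.0000, 0.0000, 0.0000, 0.0000, 0.0000, 0.0000, 0.0000, 0.0000]  mean=0.3000  Neff=4.0008  idx=[0, 0, 0, 1, 1, 1, 1, 2, 2, 2, 3, 3, 3, 3]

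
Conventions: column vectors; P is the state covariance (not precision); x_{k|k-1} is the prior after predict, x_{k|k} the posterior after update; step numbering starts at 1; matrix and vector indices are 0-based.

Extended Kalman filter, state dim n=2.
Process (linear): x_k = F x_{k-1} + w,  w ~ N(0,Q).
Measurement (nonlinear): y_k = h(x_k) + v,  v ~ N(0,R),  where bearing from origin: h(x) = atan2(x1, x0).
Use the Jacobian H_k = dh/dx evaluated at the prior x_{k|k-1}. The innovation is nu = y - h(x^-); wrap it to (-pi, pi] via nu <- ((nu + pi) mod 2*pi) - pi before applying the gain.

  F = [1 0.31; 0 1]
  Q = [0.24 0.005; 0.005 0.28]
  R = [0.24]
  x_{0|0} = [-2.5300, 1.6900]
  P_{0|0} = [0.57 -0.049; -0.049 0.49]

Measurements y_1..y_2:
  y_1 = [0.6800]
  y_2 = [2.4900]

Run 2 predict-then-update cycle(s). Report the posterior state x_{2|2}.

x_post = [-0.8505, 2.7564]

step 1: x^-=[-2.0061, 1.6900]  P^-=[0.8267 0.1079; 0.1079 0.7700]  H_jac=[-0.2456 -0.2916]  S=[0.3708]  K=[-0.6325; -0.6770]  nu=[-1.7615]  x^+=[-0.8920, 2.8825]  P^+=[0.6784 -0.0509; -0.0509 0.6001]
step 2: x^-=[0.0016, 2.8825]  P^-=[0.9445 0.1402; 0.1402 0.8801]  H_jac=[-0.3469 0.0002]  S=[0.3537]  K=[-0.9265; -0.1370]  nu=[0.9198]  x^+=[-0.8505, 2.7564]  P^+=[0.6410 0.0953; 0.0953 0.8734]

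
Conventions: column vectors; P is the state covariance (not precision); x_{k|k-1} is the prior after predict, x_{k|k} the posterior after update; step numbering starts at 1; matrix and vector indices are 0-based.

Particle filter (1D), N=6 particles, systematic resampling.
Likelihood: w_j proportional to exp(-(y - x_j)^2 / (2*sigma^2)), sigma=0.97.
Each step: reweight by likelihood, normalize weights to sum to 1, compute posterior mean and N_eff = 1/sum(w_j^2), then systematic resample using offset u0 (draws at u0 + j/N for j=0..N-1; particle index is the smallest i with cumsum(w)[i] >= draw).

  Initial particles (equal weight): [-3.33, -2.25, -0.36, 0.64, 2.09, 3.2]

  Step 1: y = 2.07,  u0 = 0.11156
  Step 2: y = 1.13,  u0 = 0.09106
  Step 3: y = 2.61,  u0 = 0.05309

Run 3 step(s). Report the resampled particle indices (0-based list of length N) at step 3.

step 1: w=[0.0000, 0.0000, 0.0230, 0.1787, 0.5296, 0.2687]  mean=2.0728  Neff=2.5965  idx=[3, 4, 4, 4, 5, 5]
step 2: w=[0.3011, 0.2096, 0.2096, 0.2096, 0.0351, 0.0351]  mean=1.7314  Neff=4.4468  idx=[0, 0, 1, 2, 3, 3]
step 3: w=[0.0342, 0.0342, 0.2329, 0.2329, 0.2329, 0.2329]  mean=1.9908  Neff=4.5596  idx=[1, 2, 3, 4, 4, 5]

resampled_idx = [1, 2, 3, 4, 4, 5]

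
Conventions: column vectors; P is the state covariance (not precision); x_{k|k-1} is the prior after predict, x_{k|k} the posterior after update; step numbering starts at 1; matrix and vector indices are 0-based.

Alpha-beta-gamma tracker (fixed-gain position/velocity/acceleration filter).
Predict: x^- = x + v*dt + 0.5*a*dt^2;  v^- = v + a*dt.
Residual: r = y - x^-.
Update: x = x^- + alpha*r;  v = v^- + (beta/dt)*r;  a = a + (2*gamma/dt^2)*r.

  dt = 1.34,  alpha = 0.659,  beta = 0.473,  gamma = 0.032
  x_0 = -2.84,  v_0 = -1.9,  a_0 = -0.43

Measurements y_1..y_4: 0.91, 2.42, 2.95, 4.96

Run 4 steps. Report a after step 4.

step 1: x_pred=-5.7721  r=6.6821  x^+=-1.3686  v^+=-0.1175  a^+=-0.1918
step 2: x_pred=-1.6983  r=4.1183  x^+=1.0157  v^+=1.0791  a^+=-0.0450
step 3: x_pred=2.4212  r=0.5288  x^+=2.7697  v^+=1.2054  a^+=-0.0262
step 4: x_pred=4.3614  r=0.5986  x^+=4.7559  v^+=1.3816  a^+=-0.0049

a_post = -0.0049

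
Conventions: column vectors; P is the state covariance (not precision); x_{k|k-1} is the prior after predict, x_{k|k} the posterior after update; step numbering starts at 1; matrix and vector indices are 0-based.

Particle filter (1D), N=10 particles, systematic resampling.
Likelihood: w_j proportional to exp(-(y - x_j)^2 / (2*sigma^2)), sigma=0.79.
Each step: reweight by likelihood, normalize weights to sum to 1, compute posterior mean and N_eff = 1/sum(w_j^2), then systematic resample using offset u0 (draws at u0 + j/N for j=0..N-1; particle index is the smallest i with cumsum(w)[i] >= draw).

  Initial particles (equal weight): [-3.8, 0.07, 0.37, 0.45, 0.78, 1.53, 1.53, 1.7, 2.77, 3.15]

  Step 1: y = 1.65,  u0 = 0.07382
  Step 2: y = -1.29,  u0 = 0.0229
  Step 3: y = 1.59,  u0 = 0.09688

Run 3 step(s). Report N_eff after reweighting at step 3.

N_eff = 8.9734

step 1: w=[0.0000, 0.0284, 0.0564, 0.0661, 0.1143, 0.2072, 0.2072, 0.2092, 0.0767, 0.0346]  mean=1.4527  Neff=6.3249  idx=[2, 4, 5, 5, 6, 6, 6, 7, 7, 9]
step 2: w=[0.7217, 0.2120, 0.0112, 0.0112, 0.0112, 0.0112, 0.0112, 0.0051, 0.0051, 0.0000]  mean=0.5356  Neff=1.7652  idx=[0, 0, 0, 0, 0, 0, 0, 1, 1, 1]
step 3: w=[0.0779, 0.0779, 0.0779, 0.0779, 0.0779, 0.0779, 0.0779, 0.1517, 0.1517, 0.1517]  mean=0.5565  Neff=8.9734  idx=[1, 2, 3, 5, 6, 7, 8, 8, 9, 9]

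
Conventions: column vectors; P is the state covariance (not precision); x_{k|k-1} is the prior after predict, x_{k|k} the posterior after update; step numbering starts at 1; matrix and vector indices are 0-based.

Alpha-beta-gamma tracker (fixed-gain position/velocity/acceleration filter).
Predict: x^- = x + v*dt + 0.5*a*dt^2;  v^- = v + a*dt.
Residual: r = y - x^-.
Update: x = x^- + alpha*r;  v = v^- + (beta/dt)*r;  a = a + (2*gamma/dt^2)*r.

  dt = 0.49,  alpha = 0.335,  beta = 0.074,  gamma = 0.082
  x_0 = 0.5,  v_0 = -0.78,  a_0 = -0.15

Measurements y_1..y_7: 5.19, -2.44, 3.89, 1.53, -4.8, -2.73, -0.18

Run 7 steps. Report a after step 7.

step 1: x_pred=0.0998  r=5.0902  x^+=1.8050  v^+=-0.0848  a^+=3.3269
step 2: x_pred=2.1629  r=-4.6029  x^+=0.6209  v^+=0.8503  a^+=0.1829
step 3: x_pred=1.0595  r=2.8305  x^+=2.0077  v^+=1.3673  a^+=2.1163
step 4: x_pred=2.9318  r=-1.4018  x^+=2.4622  v^+=2.1926  a^+=1.1588
step 5: x_pred=3.6757  r=-8.4757  x^+=0.8363  v^+=1.4804  a^+=-4.6305
step 6: x_pred=1.0058  r=-3.7358  x^+=-0.2457  v^+=-1.3527  a^+=-7.1823
step 7: x_pred=-1.7707  r=1.5907  x^+=-1.2378  v^+=-4.6318  a^+=-6.0957

a_post = -6.0957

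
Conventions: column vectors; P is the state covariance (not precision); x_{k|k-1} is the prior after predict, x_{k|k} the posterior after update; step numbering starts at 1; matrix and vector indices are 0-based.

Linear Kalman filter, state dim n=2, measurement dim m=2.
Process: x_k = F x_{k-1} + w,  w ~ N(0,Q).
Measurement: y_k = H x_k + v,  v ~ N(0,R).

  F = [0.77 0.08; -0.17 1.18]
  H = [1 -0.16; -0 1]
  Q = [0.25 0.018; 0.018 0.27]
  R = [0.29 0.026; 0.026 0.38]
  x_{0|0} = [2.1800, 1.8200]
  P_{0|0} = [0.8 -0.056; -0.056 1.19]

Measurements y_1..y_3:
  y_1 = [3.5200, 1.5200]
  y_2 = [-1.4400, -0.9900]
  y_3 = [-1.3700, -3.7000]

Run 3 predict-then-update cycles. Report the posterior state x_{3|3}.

x_post = [-0.8879, -2.2216]

step 1: x^-=[1.8242, 1.7770]  P^-=[0.7250 -0.0245; -0.0245 1.9725]  S=[1.0734 -0.3141; -0.3141 2.3525]  K=[0.7036 0.0835; -0.0744 0.8285]  nu=[1.9801, -0.2570]  x^+=[3.1959, 1.4167]  P^+=[0.2142 0.0500; 0.0500 0.3129]
step 2: x^-=[2.5742, 1.1285]  P^-=[0.3852 0.0643; 0.0643 0.6918]  S=[0.6723 -0.0204; -0.0204 1.0718]  K=[0.5598 0.0706; -0.0495 0.6445]  nu=[-3.8336, -2.1185]  x^+=[0.2787, -0.0473]  P^+=[0.1708 0.0414; 0.0414 0.2436]
step 3: x^-=[0.2108, -0.1032]  P^-=[0.3579 0.0557; 0.0557 0.5976]  S=[0.6454 -0.0139; -0.0139 0.9776]  K=[0.5422 0.0647; -0.0487 0.6106]  nu=[-1.5973, -3.5968]  x^+=[-0.8879, -2.2216]  P^+=[0.1651 0.0387; 0.0387 0.2308]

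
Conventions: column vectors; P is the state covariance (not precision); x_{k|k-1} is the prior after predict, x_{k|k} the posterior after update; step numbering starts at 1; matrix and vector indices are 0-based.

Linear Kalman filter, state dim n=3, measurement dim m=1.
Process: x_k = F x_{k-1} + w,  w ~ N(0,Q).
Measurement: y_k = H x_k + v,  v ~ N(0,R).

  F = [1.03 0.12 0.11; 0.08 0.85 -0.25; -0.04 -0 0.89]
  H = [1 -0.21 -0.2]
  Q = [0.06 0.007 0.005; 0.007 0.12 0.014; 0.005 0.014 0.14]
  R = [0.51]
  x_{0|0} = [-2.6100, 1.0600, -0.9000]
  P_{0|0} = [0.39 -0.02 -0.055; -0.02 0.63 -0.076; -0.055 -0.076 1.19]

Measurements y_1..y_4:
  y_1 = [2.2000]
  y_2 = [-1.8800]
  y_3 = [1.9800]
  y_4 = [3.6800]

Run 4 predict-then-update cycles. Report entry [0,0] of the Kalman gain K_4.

K[0,0] = 0.4081

step 1: x^-=[-2.6601, 0.9172, -0.6966]  P^-=[0.4778 0.0618 0.0472; 0.0618 0.6838 -0.3133; 0.0472 -0.3133 1.0871]  S=[0.9903]  K=[0.4599; -0.0193; -0.1054]  nu=[4.9134]  x^+=[-0.4007, 0.8223, -1.2146]  P^+=[0.2684 0.0706 0.0952; 0.0706 0.6835 -0.3153; 0.0952 -0.3153 1.0761]
step 2: x^-=[-0.4476, 0.9706, -1.0650]  P^-=[0.3983 0.0880 0.1522; 0.0880 0.8226 -0.4595; 0.1522 -0.4595 0.9861]  S=[0.8476]  K=[0.4122; 0.0085; 0.0607]  nu=[-1.4416]  x^+=[-1.0419, 0.9583, -1.1525]  P^+=[0.2543 0.0851 0.1310; 0.0851 0.8225 -0.4599; 0.1310 -0.4599 0.9829]
step 3: x^-=[-1.0849, 1.0194, -0.9840]  P^-=[0.3921 0.0983 0.1607; 0.0983 0.9791 -0.5457; 0.1607 -0.5457 0.9097]  S=[0.8302]  K=[0.4087; 0.0022; 0.1125]  nu=[3.0822]  x^+=[0.1747, 1.0263, -0.6374]  P^+=[0.2534 0.0976 0.1225; 0.0976 0.9791 -0.5459; 0.1225 -0.5459 0.8992]
step 4: x^-=[0.2330, 1.0457, -0.5743]  P^-=[0.3913 0.1242 0.1356; 0.1242 1.1256 -0.5932; 0.1356 -0.5932 0.8439]  S=[0.8284]  K=[0.4081; 0.0079; 0.1103]  nu=[3.5518]  x^+=[1.6825, 1.0736, -0.1824]  P^+=[0.2533 0.1216 0.0983; 0.1216 1.1256 -0.5940; 0.0983 -0.5940 0.8338]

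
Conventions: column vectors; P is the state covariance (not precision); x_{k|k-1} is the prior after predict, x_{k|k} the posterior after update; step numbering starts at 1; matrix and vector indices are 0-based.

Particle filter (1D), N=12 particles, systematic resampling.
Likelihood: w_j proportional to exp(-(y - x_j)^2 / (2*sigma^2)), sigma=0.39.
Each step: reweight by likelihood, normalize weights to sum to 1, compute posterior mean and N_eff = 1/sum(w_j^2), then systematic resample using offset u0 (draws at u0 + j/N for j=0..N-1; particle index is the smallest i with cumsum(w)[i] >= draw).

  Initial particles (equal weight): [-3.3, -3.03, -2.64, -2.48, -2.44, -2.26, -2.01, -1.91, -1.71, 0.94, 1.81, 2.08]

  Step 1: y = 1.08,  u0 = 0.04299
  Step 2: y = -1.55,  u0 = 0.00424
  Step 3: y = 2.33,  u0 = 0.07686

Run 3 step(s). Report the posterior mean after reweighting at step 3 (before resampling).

step 1: w=[0.0000, 0.0000, 0.0000, 0.0000, 0.0000, 0.0000, 0.0000, 0.0000, 0.0000, 0.8164, 0.1510, 0.0325]  mean=1.1085  Neff=1.4484  idx=[9, 9, 9, 9, 9, 9, 9, 9, 9, 9, 10, 10]
step 2: w=[0.1000, 0.1000, 0.1000, 0.1000, 0.1000, 0.1000, 0.1000, 0.1000, 0.1000, 0.1000, 0.0000, 0.0000]  mean=0.9400  Neff=10.0000  idx=[0, 0, 1, 2, 3, 4, 5, 5, 6, 7, 8, 9]
step 3: w=[0.0833, 0.0833, 0.0833, 0.0833, 0.0833, 0.0833, 0.0833, 0.0833, 0.0833, 0.0833, 0.0833, 0.0833]  mean=0.9400  Neff=12.0000  idx=[0, 1, 2, 3, 4, 5, 6, 7, 8, 9, 10, 11]

post_mean = 0.9400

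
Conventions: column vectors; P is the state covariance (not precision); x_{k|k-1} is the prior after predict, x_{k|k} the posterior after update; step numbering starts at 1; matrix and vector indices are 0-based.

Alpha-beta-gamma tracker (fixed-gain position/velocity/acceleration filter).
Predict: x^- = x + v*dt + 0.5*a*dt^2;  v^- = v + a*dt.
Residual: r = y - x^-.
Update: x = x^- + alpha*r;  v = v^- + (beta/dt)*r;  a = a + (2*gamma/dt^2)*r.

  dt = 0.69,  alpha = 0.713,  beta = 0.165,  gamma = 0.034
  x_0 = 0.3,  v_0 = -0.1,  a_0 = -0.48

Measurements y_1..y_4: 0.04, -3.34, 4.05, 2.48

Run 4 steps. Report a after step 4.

a_post = 0.3115

step 1: x_pred=0.1167  r=-0.0767  x^+=0.0620  v^+=-0.4495  a^+=-0.4910
step 2: x_pred=-0.3650  r=-2.9750  x^+=-2.4862  v^+=-1.4997  a^+=-0.9159
step 3: x_pred=-3.7390  r=7.7890  x^+=1.8146  v^+=-0.2691  a^+=0.1966
step 4: x_pred=1.6757  r=0.8043  x^+=2.2492  v^+=0.0589  a^+=0.3115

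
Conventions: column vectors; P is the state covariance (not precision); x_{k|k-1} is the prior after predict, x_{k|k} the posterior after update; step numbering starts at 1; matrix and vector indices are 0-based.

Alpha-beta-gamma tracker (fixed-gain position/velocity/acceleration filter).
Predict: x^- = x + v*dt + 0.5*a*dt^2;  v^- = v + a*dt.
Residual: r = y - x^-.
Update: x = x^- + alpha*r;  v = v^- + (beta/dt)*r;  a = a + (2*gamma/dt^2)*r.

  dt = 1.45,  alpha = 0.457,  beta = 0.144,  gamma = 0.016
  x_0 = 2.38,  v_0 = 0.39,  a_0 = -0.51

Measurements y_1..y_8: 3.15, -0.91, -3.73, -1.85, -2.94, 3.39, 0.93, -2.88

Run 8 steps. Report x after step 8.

x_post = -4.3922

step 1: x_pred=2.4094  r=0.7406  x^+=2.7478  v^+=-0.2759  a^+=-0.4987
step 2: x_pred=1.8234  r=-2.7334  x^+=0.5742  v^+=-1.2706  a^+=-0.5403
step 3: x_pred=-1.8361  r=-1.8939  x^+=-2.7016  v^+=-2.2421  a^+=-0.5692
step 4: x_pred=-6.5510  r=4.7010  x^+=-4.4026  v^+=-2.6005  a^+=-0.4976
step 5: x_pred=-8.6965  r=5.7565  x^+=-6.0658  v^+=-2.7504  a^+=-0.4100
step 6: x_pred=-10.4849  r=13.8749  x^+=-4.1441  v^+=-1.9670  a^+=-0.1988
step 7: x_pred=-7.2051  r=8.1351  x^+=-3.4874  v^+=-1.4473  a^+=-0.0750
step 8: x_pred=-5.6649  r=2.7849  x^+=-4.3922  v^+=-1.2795  a^+=-0.0326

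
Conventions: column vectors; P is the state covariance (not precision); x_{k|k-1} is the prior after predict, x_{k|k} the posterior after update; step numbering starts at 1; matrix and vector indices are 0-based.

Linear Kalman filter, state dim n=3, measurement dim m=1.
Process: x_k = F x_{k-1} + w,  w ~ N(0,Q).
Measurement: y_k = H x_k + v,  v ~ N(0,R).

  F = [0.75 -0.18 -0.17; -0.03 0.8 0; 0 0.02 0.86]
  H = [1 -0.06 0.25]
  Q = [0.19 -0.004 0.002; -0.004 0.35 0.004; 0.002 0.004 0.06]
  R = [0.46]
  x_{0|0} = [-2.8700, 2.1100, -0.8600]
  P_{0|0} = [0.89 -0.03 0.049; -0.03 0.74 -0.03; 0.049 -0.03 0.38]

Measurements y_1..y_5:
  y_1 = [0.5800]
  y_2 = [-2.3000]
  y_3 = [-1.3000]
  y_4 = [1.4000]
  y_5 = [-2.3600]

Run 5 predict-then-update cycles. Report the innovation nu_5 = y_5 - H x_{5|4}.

innov = [-2.3764]

step 1: x^-=[-2.3861, 1.7741, -0.6974]  P^-=[0.7194 -0.1444 -0.0203; -0.1444 0.8258 -0.0060; -0.0203 -0.0060 0.3403]  S=[1.2109]  K=[0.5970; -0.1614; 0.0538]  nu=[3.2469]  x^+=[-0.4477, 1.2500, -0.5228]  P^+=[0.2878 -0.0277 -0.0592; -0.0277 0.7943 0.0045; -0.0592 0.0045 0.3368]
step 2: x^-=[-0.4719, 1.0134, -0.4246]  P^-=[0.4102 -0.1425 -0.0894; -0.1425 0.8599 0.0213; -0.0894 0.0213 0.3096]  S=[0.8644]  K=[0.4586; -0.2184; -0.0154]  nu=[-1.6612]  x^+=[-1.2336, 1.3762, -0.3991]  P^+=[0.2284 -0.0560 -0.0833; -0.0560 0.8187 0.0184; -0.0833 0.0184 0.3094]
step 3: x^-=[-1.1051, 1.1380, -0.3157]  P^-=[0.3914 -0.1638 -0.1037; -0.1638 0.8769 0.0320; -0.1037 0.0320 0.2898]  S=[0.8396]  K=[0.4471; -0.2483; -0.0395]  nu=[-0.0477]  x^+=[-1.1264, 1.1498, -0.3138]  P^+=[0.2236 -0.0706 -0.0889; -0.0706 0.8251 0.0237; -0.0889 0.0237 0.2885]
step 4: x^-=[-0.9985, 0.9537, -0.2469]  P^-=[0.3940 -0.1743 -0.1053; -0.1743 0.8817 0.0359; -0.1053 0.0359 0.2745]  S=[0.8416]  K=[0.4494; -0.2593; -0.0461]  nu=[2.5174]  x^+=[0.1328, 0.3009, -0.3629]  P^+=[0.2241 -0.0762 -0.0878; -0.0762 0.8251 0.0258; -0.0878 0.0258 0.2727]
step 5: x^-=[0.1071, 0.2367, -0.3061]  P^-=[0.3952 -0.1780 -0.1027; -0.1780 0.8819 0.0373; -0.1027 0.0373 0.2629]  S=[0.8437]  K=[0.4507; -0.2626; -0.0465]  nu=[-2.3764]  x^+=[-0.9638, 0.8608, -0.1956]  P^+=[0.2239 -0.0781 -0.0850; -0.0781 0.8237 0.0270; -0.0850 0.0270 0.2611]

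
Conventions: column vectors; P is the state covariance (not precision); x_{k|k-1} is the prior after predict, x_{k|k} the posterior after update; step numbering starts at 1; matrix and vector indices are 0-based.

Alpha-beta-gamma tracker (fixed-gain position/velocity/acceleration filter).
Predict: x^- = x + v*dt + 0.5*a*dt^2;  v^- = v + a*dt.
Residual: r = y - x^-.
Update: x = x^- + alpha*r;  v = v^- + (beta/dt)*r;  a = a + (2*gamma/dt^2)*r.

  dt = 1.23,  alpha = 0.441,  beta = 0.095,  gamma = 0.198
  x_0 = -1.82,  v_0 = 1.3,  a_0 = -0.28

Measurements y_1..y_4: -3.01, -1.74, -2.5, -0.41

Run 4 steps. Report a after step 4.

step 1: x_pred=-0.4328  r=-2.5772  x^+=-1.5693  v^+=0.7565  a^+=-0.9546
step 2: x_pred=-1.3609  r=-0.3791  x^+=-1.5281  v^+=-0.4469  a^+=-1.0538
step 3: x_pred=-2.8749  r=0.3749  x^+=-2.7096  v^+=-1.7141  a^+=-0.9557
step 4: x_pred=-5.5408  r=5.1308  x^+=-3.2781  v^+=-2.4933  a^+=0.3873

a_post = 0.3873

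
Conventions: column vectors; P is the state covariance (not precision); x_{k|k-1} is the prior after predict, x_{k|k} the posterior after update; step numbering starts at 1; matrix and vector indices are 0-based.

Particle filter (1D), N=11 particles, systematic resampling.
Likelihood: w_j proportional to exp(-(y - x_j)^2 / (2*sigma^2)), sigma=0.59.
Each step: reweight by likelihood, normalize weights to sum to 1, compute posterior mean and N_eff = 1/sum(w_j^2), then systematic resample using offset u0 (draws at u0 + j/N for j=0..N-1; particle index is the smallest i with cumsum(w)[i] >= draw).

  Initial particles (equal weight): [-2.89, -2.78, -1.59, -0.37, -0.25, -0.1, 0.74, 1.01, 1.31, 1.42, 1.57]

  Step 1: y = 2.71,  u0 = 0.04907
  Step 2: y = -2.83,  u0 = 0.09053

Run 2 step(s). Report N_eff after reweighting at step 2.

N_eff = 1.1994

step 1: w=[0.0000, 0.0000, 0.0000, 0.0000, 0.0000, 0.0000, 0.0116, 0.0484, 0.1839, 0.2813, 0.4748]  mean=1.4432  Neff=2.9340  idx=[7, 8, 8, 9, 9, 9, 10, 10, 10, 10, 10]
step 2: w=[0.9121, 0.0293, 0.0293, 0.0078, 0.0078, 0.0078, 0.0012, 0.0012, 0.0012, 0.0012, 0.0012]  mean=1.0405  Neff=1.1994  idx=[0, 0, 0, 0, 0, 0, 0, 0, 0, 0, 10]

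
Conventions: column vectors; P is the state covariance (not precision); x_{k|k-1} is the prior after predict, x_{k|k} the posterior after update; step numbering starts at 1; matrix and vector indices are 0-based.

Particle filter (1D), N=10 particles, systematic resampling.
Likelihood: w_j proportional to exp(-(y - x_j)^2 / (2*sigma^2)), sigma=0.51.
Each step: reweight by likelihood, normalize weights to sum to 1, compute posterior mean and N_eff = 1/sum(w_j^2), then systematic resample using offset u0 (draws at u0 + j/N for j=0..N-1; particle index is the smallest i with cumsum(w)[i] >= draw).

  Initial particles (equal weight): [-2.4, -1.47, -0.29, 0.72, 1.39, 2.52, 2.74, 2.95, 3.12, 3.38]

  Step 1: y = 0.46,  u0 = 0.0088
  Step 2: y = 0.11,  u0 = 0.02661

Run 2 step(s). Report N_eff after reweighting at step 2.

step 1: w=[0.0000, 0.0006, 0.2409, 0.6237, 0.1347, 0.0002, 0.0000, 0.0000, 0.0000, 0.0000]  mean=0.5662  Neff=2.1500  idx=[2, 2, 2, 3, 3, 3, 3, 3, 3, 4]
step 2: w=[0.1419, 0.1419, 0.1419, 0.0944, 0.0944, 0.0944, 0.0944, 0.0944, 0.0944, 0.0083]  mean=0.2957  Neff=8.7826  idx=[0, 0, 1, 2, 3, 4, 5, 6, 7, 8]

N_eff = 8.7826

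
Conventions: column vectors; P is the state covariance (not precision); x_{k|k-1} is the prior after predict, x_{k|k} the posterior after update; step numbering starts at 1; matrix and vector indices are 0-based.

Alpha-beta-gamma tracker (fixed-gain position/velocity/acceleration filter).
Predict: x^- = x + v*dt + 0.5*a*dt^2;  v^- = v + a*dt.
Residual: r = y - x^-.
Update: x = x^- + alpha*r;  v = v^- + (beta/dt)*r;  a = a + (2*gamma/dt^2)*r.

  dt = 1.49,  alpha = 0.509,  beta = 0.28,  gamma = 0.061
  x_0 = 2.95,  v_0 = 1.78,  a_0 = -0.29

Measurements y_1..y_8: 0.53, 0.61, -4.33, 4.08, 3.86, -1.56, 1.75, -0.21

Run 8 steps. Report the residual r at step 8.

step 1: x_pred=5.2803  r=-4.7503  x^+=2.8624  v^+=0.4552  a^+=-0.5510
step 2: x_pred=2.9290  r=-2.3190  x^+=1.7486  v^+=-0.8016  a^+=-0.6785
step 3: x_pred=-0.1989  r=-4.1311  x^+=-2.3016  v^+=-2.5888  a^+=-0.9055
step 4: x_pred=-7.1642  r=11.2442  x^+=-1.4409  v^+=-1.8250  a^+=-0.2876
step 5: x_pred=-4.4794  r=8.3394  x^+=-0.2347  v^+=-0.6864  a^+=0.1707
step 6: x_pred=-1.0679  r=-0.4921  x^+=-1.3184  v^+=-0.5246  a^+=0.1436
step 7: x_pred=-1.9406  r=3.6906  x^+=-0.0621  v^+=0.3830  a^+=0.3464
step 8: x_pred=0.8931  r=-1.1031  x^+=0.3316  v^+=0.6919  a^+=0.2858

resid = -1.1031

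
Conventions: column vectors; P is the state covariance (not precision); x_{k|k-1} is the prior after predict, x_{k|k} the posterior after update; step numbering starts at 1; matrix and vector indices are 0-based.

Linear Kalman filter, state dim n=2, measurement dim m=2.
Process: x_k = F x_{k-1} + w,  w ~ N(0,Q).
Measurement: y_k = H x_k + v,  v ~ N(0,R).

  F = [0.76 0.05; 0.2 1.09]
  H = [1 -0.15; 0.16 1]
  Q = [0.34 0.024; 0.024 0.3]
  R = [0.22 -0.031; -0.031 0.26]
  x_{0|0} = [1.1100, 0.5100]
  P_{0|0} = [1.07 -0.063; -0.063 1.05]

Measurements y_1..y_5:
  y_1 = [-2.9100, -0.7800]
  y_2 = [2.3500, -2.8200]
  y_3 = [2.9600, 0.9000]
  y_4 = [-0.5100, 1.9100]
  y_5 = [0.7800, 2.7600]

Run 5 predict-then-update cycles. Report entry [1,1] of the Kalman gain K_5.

K[1,1] = 0.6492

step 1: x^-=[0.8691, 0.7779]  P^-=[0.9559 0.1910; 0.1910 1.5628]  S=[1.1537 0.0740; 0.0740 1.9084]  K=[0.7941 0.1495; -0.0914 0.8385]  nu=[-3.6624, -1.6970]  x^+=[-2.2928, -0.3103]  P^+=[0.1682 -0.0127; -0.0127 0.2229]
step 2: x^-=[-1.7581, -0.7968]  P^-=[0.4367 0.0511; 0.0511 0.5660]  S=[0.6541 0.0038; 0.0038 0.8535]  K=[0.6551 0.1388; -0.0556 0.6730]  nu=[3.9885, -1.7419]  x^+=[0.6131, -2.1909]  P^+=[0.1389 -0.0064; -0.0064 0.1777]
step 3: x^-=[0.3564, -2.2655]  P^-=[0.4202 0.0494; 0.0494 0.5139]  S=[0.6369 0.0073; 0.0073 0.8005]  K=[0.6464 0.1398; -0.0510 0.6523]  nu=[2.2637, 3.1085]  x^+=[2.2542, -0.3532]  P^+=[0.1370 -0.0056; -0.0056 0.1721]
step 4: x^-=[1.6956, 0.0659]  P^-=[0.4192 0.0495; 0.0495 0.5075]  S=[0.6357 0.0082; 0.0082 0.7941]  K=[0.6458 0.1401; -0.0503 0.6496]  nu=[-2.1957, 1.5728]  x^+=[0.4978, 1.1981]  P^+=[0.1369 -0.0055; -0.0055 0.1713]
step 5: x^-=[0.4383, 1.4055]  P^-=[0.4191 0.0495; 0.0495 0.5066]  S=[0.6356 0.0084; 0.0084 0.7932]  K=[0.6458 0.1401; -0.0502 0.6492]  nu=[0.5526, 1.2844]  x^+=[0.9751, 2.2116]  P^+=[0.1369 -0.0055; -0.0055 0.1712]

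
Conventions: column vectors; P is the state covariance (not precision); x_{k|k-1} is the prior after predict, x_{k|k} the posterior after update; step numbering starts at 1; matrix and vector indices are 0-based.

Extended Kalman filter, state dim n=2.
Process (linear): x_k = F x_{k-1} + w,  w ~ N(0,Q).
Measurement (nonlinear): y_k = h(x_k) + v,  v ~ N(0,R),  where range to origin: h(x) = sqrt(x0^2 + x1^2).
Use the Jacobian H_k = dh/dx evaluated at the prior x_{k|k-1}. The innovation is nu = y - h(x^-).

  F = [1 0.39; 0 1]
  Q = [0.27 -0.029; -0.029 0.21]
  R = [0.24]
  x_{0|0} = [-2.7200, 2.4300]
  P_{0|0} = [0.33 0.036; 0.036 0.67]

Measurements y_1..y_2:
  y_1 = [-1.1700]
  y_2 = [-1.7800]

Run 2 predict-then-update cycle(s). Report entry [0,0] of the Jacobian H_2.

H_jac[0,0] = -0.8966

step 1: x^-=[-1.7723, 2.4300]  P^-=[0.7300 0.2683; 0.2683 0.8800]  H_jac=[-0.5893 0.8079]  S=[0.8124]  K=[-0.2626; 0.6805]  nu=[-4.1776]  x^+=[-0.6751, -0.4130]  P^+=[0.6739 0.4135; 0.4135 0.5037]
step 2: x^-=[-0.8361, -0.4130]  P^-=[1.3431 0.5810; 0.5810 0.7137]  H_jac=[-0.8966 -0.4429]  S=[1.9210]  K=[-0.7608; -0.4357]  nu=[-2.7126]  x^+=[1.2276, 0.7688]  P^+=[0.2312 -0.0558; -0.0558 0.3491]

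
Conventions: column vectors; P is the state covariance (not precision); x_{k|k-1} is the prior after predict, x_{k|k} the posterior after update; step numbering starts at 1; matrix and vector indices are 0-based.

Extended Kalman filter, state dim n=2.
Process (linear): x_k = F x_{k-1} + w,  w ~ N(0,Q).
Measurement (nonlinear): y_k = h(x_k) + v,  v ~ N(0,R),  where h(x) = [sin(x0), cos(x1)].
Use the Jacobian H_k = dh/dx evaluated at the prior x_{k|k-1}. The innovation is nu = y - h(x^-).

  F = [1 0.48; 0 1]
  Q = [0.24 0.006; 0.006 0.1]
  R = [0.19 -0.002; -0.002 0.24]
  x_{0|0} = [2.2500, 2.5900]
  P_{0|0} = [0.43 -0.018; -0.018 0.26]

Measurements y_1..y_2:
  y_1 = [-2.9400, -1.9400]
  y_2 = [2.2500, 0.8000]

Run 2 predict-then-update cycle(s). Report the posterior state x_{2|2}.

x_post = [8.5518, 4.3331]

step 1: x^-=[3.4932, 2.5900]  P^-=[0.7126 0.1128; 0.1128 0.3600]  H_jac=[-0.9388 0.0000; 0.0000 -0.5240]  S=[0.8181 0.0535; 0.0535 0.3389]  K=[-0.8148 -0.0458; -0.0940 -0.5419]  nu=[-2.5956, -1.0883]  x^+=[5.6579, 3.4238]  P^+=[0.1648 0.0179; 0.0179 0.2478]
step 2: x^-=[7.3013, 3.4238]  P^-=[0.4791 0.1428; 0.1428 0.3478]  H_jac=[0.5250 0.0000; 0.0000 0.2784]  S=[0.3220 0.0189; 0.0189 0.2670]  K=[0.7754 0.0941; 0.2124 0.3477]  nu=[1.3989, 1.7605]  x^+=[8.5518, 4.3331]  P^+=[0.2803 0.0756; 0.0756 0.2982]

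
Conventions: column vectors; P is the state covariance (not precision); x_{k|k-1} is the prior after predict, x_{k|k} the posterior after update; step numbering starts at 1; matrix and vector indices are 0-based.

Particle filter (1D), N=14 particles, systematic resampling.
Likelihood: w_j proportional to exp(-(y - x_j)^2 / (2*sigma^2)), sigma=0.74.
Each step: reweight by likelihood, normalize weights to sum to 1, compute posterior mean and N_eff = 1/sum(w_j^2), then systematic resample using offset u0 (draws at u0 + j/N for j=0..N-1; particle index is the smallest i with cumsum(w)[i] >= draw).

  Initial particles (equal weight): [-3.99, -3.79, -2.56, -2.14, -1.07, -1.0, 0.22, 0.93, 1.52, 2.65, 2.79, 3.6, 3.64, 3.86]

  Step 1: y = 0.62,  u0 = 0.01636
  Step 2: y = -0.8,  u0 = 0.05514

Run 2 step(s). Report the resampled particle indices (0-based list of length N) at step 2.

resampled_idx = [0, 0, 0, 0, 1, 2, 2, 3, 3, 4, 4, 5, 7, 10]

step 1: w=[0.0000, 0.0000, 0.0000, 0.0004, 0.0299, 0.0370, 0.3512, 0.3723, 0.1940, 0.0094, 0.0055, 0.0001, 0.0001, 0.0000]  mean=0.6896  Neff=3.3122  idx=[4, 6, 6, 6, 6, 6, 7, 7, 7, 7, 7, 8, 8, 8]
step 2: w=[0.2909, 0.1202, 0.1202, 0.1202, 0.1202, 0.1202, 0.0202, 0.0202, 0.0202, 0.0202, 0.0202, 0.0023, 0.0023, 0.0023]  mean=-0.0745  Neff=6.2913  idx=[0, 0, 0, 0, 1, 2, 2, 3, 3, 4, 4, 5, 7, 10]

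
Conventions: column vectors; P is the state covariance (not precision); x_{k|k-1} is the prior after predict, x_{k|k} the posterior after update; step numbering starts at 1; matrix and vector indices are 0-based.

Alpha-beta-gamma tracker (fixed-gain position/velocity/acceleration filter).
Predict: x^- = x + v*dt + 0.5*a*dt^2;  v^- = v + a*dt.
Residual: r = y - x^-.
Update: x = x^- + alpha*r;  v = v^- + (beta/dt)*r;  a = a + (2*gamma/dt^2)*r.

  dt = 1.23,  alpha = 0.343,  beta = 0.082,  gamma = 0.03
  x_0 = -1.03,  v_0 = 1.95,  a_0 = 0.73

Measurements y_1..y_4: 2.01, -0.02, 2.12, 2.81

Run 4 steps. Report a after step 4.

a_post = -0.0741

step 1: x_pred=1.9207  r=0.0893  x^+=1.9513  v^+=2.8539  a^+=0.7335
step 2: x_pred=6.0165  r=-6.0365  x^+=3.9460  v^+=3.3537  a^+=0.4941
step 3: x_pred=8.4448  r=-6.3248  x^+=6.2754  v^+=3.5398  a^+=0.2433
step 4: x_pred=10.8134  r=-8.0034  x^+=8.0682  v^+=3.3055  a^+=-0.0741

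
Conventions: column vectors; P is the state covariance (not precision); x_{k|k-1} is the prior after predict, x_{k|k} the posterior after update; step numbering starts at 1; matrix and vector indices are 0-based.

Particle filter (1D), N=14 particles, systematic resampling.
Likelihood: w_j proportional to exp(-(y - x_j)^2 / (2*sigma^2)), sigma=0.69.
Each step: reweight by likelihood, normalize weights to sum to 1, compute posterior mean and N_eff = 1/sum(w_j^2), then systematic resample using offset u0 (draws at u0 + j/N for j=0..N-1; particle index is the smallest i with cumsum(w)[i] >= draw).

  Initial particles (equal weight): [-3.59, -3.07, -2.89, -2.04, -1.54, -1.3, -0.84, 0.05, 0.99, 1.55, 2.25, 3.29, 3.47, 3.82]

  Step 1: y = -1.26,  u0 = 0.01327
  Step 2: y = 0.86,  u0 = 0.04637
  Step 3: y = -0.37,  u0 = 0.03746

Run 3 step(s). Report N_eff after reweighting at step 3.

N_eff = 13.5368

step 1: w=[0.0009, 0.0090, 0.0173, 0.1489, 0.2598, 0.2816, 0.2344, 0.0465, 0.0014, 0.0001, 0.0000, 0.0000, 0.0000, 0.0000]  mean=-1.3442  Neff=4.4157  idx=[2, 3, 3, 4, 4, 4, 5, 5, 5, 5, 6, 6, 6, 6]
step 2: w=[0.0000, 0.0006, 0.0006, 0.0103, 0.0103, 0.0103, 0.0325, 0.0325, 0.0325, 0.0325, 0.2095, 0.2095, 0.2095, 0.2095]  mean=-0.9229  Neff=5.5523  idx=[6, 8, 10, 10, 10, 11, 11, 11, 12, 12, 12, 13, 13, 13]
step 3: w=[0.0391, 0.0391, 0.0768, 0.0768, 0.0768, 0.0768, 0.0768, 0.0768, 0.0768, 0.0768, 0.0768, 0.0768, 0.0768, 0.0768]  mean=-0.8759  Neff=13.5368  idx=[0, 2, 3, 4, 5, 6, 7, 7, 8, 9, 10, 11, 12, 13]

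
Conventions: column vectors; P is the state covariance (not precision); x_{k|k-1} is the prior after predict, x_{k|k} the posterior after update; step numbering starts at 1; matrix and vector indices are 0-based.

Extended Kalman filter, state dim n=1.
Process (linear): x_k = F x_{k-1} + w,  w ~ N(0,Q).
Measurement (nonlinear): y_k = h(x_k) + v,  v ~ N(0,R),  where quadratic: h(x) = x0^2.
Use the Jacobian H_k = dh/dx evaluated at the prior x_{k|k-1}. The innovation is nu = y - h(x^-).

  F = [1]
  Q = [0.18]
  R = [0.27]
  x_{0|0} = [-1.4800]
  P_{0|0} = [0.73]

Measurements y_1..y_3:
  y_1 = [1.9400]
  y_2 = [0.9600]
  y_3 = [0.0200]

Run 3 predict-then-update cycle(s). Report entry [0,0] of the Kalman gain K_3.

K[0,0] = -0.3604

step 1: x^-=[-1.4800]  P^-=[0.9100]  H_jac=[-2.9600]  S=[8.2431]  K=[-0.3268]  nu=[-0.2504]  x^+=[-1.3982]  P^+=[0.0298]
step 2: x^-=[-1.3982]  P^-=[0.2098]  H_jac=[-2.7964]  S=[1.9106]  K=[-0.3071]  nu=[-0.9949]  x^+=[-1.0927]  P^+=[0.0296]
step 3: x^-=[-1.0927]  P^-=[0.2096]  H_jac=[-2.1853]  S=[1.2712]  K=[-0.3604]  nu=[-1.1739]  x^+=[-0.6696]  P^+=[0.0445]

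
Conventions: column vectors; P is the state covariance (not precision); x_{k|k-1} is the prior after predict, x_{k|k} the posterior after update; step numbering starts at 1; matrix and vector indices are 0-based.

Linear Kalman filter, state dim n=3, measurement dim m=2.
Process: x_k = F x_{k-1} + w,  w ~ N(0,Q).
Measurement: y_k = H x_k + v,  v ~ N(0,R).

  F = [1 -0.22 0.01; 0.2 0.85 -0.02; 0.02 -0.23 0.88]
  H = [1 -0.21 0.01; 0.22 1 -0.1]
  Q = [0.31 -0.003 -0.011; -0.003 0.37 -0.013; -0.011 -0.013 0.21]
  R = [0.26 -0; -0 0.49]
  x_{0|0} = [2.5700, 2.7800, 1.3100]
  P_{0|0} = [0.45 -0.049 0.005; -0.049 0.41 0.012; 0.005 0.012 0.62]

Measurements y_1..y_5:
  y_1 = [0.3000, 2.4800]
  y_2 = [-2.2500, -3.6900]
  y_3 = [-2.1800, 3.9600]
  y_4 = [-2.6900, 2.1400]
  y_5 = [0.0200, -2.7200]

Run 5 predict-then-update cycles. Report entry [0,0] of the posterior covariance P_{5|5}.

P_post[0,0] = 0.1671

step 1: x^-=[1.9715, 2.8508, 0.5648]  P^-=[0.8015 -0.0292 0.0377; -0.0292 0.6674 -0.0909; 0.0377 -0.0909 0.7078]  S=[1.1044 0.0011; 0.0011 1.2069]  K=[0.7315 0.1181; -0.1547 0.5553; 0.0580 -0.1272]  nu=[-1.0785, -0.7480]  x^+=[1.0942, 2.6023, 0.5974]  P^+=[0.1935 0.0162 0.0091; 0.0162 0.2689 0.0041; 0.0091 0.0041 0.6846]
step 2: x^-=[0.5277, 2.4188, -0.0509]  P^-=[0.5096 -0.0018 0.0159; -0.0018 0.5776 -0.0726; 0.0159 -0.0726 0.7529]  S=[0.7965 -0.0154; -0.0154 1.1129]  K=[0.6425 0.1066; -0.1453 0.5232; 0.0461 -0.1291]  nu=[-2.2692, -6.2300]  x^+=[-1.5947, -0.5110, 0.6489]  P^+=[0.1702 0.0154 0.0064; 0.0154 0.2538 0.0086; 0.0064 0.0086 0.7325]
step 3: x^-=[-1.4758, -0.7663, 0.6567]  P^-=[0.4859 -0.0041 0.0121; -0.0041 0.5654 -0.0677; 0.0121 -0.0677 0.7874]  S=[0.7732 -0.0198; -0.0198 1.0980]  K=[0.6324 0.1039; -0.1465 0.5176; 0.0408 -0.1302]  nu=[-0.8717, 5.1166]  x^+=[-1.4953, 2.0100, -0.0452]  P^+=[0.1674 0.0146 0.0054; 0.0146 0.2516 0.0117; 0.0054 0.0117 0.7672]
step 4: x^-=[-1.9379, 1.4103, -0.5319]  P^-=[0.4833 -0.0049 0.0109; -0.0049 0.5633 -0.0657; 0.0109 -0.0657 0.8128]  S=[0.7708 -0.0205; -0.0205 1.0953]  K=[0.6313 0.1035; -0.1469 0.5165; 0.0390 -0.1312]  nu=[-0.4506, 1.1028]  x^+=[-2.1083, 2.0462, -0.6943]  P^+=[0.1671 0.0144 0.0051; 0.0144 0.2513 0.0138; 0.0051 0.0138 0.7926]
step 5: x^-=[-2.5654, 1.3315, -1.1237]  P^-=[0.4830 -0.0050 0.0105; -0.0050 0.5630 -0.0645; 0.0105 -0.0645 0.8316]  S=[0.7705 -0.0206; -0.0206 1.0949]  K=[0.6312 0.1034; -0.1470 0.5163; 0.0384 -0.1321]  nu=[2.8762, -3.5995]  x^+=[-1.1222, -0.9496, -0.5379]  P^+=[0.1671 0.0144 0.0051; 0.0144 0.2513 0.0153; 0.0051 0.0153 0.8111]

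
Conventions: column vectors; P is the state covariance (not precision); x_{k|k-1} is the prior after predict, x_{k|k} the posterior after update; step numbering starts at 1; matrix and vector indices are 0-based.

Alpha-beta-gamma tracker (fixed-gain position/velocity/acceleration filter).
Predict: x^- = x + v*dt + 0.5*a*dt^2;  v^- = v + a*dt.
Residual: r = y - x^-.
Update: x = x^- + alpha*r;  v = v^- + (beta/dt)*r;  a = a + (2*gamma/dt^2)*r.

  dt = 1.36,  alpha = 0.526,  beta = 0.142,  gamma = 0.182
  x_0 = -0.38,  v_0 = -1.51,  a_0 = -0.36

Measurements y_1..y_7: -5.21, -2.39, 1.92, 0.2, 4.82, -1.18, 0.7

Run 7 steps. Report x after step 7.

step 1: x_pred=-2.7665  r=-2.4435  x^+=-4.0518  v^+=-2.2547  a^+=-0.8409
step 2: x_pred=-7.8959  r=5.5059  x^+=-4.9998  v^+=-2.8234  a^+=0.2427
step 3: x_pred=-8.6152  r=10.5352  x^+=-3.0737  v^+=-1.3934  a^+=2.3160
step 4: x_pred=-2.8269  r=3.0269  x^+=-1.2347  v^+=2.0724  a^+=2.9117
step 5: x_pred=4.2765  r=0.5435  x^+=4.5624  v^+=6.0891  a^+=3.0187
step 6: x_pred=15.6351  r=-16.8151  x^+=6.7904  v^+=8.4387  a^+=-0.2906
step 7: x_pred=17.9984  r=-17.2984  x^+=8.8994  v^+=6.2374  a^+=-3.6949

x_post = 8.8994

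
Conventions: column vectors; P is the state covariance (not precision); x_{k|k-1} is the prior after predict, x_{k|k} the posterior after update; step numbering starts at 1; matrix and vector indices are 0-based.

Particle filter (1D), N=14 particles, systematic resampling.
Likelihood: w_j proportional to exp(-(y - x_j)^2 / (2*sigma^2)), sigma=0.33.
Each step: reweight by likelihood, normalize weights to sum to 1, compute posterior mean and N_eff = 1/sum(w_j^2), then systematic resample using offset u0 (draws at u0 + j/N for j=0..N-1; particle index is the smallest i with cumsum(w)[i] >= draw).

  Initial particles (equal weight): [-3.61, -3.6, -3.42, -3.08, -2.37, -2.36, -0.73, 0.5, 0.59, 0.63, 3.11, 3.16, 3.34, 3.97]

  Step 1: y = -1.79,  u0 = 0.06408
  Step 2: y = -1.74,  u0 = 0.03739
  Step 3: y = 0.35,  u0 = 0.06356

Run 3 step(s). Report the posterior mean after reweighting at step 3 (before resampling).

post_mean = -2.3637

step 1: w=[0.0000, 0.0000, 0.0000, 0.0011, 0.4800, 0.5060, 0.0129, 0.0000, 0.0000, 0.0000, 0.0000, 0.0000, 0.0000, 0.0000]  mean=-2.3445  Neff=2.0551  idx=[4, 4, 4, 4, 4, 4, 5, 5, 5, 5, 5, 5, 5, 6]
step 2: w=[0.0742, 0.0742, 0.0742, 0.0742, 0.0742, 0.0742, 0.0786, 0.0786, 0.0786, 0.0786, 0.0786, 0.0786, 0.0786, 0.0042]  mean=-2.3575  Neff=13.0973  idx=[0, 1, 2, 3, 4, 5, 6, 7, 8, 8, 9, 10, 11, 12]
step 3: w=[0.0615, 0.0615, 0.0615, 0.0615, 0.0615, 0.0615, 0.0789, 0.0789, 0.0789, 0.0789, 0.0789, 0.0789, 0.0789, 0.0789]  mean=-2.3637  Neff=13.7993  idx=[1, 2, 3, 4, 5, 6, 7, 8, 9, 10, 11, 12, 12, 13]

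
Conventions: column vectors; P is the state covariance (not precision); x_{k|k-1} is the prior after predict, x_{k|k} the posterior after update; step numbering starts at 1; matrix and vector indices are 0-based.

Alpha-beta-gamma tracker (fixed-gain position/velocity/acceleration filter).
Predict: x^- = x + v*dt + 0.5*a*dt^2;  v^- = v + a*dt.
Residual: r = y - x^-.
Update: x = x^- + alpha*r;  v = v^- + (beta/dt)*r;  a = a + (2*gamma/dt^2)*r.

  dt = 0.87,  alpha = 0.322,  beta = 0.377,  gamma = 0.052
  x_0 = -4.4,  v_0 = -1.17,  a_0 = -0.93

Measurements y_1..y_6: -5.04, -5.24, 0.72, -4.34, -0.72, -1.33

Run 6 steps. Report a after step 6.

step 1: x_pred=-5.7699  r=0.7299  x^+=-5.5348  v^+=-1.6628  a^+=-0.8297
step 2: x_pred=-7.2955  r=2.0555  x^+=-6.6336  v^+=-1.4940  a^+=-0.5473
step 3: x_pred=-8.1405  r=8.8605  x^+=-5.2874  v^+=1.8695  a^+=0.6702
step 4: x_pred=-3.4074  r=-0.9326  x^+=-3.7077  v^+=2.0484  a^+=0.5420
step 5: x_pred=-1.7205  r=1.0005  x^+=-1.3983  v^+=2.9535  a^+=0.6795
step 6: x_pred=1.4283  r=-2.7583  x^+=0.5402  v^+=2.3493  a^+=0.3005

a_post = 0.3005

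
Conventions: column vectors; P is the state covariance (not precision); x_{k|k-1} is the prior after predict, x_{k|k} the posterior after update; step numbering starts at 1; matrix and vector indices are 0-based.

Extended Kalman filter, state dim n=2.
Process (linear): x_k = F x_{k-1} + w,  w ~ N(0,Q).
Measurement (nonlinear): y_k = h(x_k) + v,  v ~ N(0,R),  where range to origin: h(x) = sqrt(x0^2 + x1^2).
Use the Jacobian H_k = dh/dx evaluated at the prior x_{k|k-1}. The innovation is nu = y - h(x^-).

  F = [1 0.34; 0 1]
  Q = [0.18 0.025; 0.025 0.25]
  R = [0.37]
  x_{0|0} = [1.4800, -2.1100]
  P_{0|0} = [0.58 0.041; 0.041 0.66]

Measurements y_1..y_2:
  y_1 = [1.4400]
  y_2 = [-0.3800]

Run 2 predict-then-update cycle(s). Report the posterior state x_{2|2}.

x_post = [0.8197, -0.3186]

step 1: x^-=[0.7626, -2.1100]  P^-=[0.8642 0.2904; 0.2904 0.9100]  H_jac=[0.3399 -0.9405]  S=[1.0890]  K=[0.0189; -0.6952]  nu=[-0.8036]  x^+=[0.7474, -1.5513]  P^+=[0.8638 0.3047; 0.3047 0.3837]
step 2: x^-=[0.2199, -1.5513]  P^-=[1.2954 0.4602; 0.4602 0.6337]  H_jac=[0.1404 -0.9901]  S=[0.8888]  K=[-0.3081; -0.6332]  nu=[-1.9469]  x^+=[0.8197, -0.3186]  P^+=[1.2110 0.2868; 0.2868 0.2773]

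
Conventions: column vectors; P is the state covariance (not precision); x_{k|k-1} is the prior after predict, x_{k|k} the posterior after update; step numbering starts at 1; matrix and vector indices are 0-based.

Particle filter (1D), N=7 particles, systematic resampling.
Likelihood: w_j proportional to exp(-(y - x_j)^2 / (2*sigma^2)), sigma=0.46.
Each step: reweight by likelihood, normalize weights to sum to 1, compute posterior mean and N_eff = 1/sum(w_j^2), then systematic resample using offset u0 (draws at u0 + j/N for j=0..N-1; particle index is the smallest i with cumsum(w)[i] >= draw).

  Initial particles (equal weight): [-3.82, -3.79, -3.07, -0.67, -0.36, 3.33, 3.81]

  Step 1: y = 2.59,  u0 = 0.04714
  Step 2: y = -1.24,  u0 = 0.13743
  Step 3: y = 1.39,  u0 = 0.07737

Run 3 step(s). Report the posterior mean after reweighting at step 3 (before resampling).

post_mean = 3.3300

step 1: w=[0.0000, 0.0000, 0.0000, 0.0000, 0.0000, 0.9023, 0.0977]  mean=3.3769  Neff=1.2140  idx=[5, 5, 5, 5, 5, 5, 6]
step 2: w=[0.1667, 0.1667, 0.1667, 0.1667, 0.1667, 0.1667, 0.0000]  mean=3.3300  Neff=6.0000  idx=[0, 1, 2, 3, 4, 5, 5]
step 3: w=[0.1429, 0.1429, 0.1429, 0.1429, 0.1429, 0.1429, 0.1429]  mean=3.3300  Neff=7.0000  idx=[0, 1, 2, 3, 4, 5, 6]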